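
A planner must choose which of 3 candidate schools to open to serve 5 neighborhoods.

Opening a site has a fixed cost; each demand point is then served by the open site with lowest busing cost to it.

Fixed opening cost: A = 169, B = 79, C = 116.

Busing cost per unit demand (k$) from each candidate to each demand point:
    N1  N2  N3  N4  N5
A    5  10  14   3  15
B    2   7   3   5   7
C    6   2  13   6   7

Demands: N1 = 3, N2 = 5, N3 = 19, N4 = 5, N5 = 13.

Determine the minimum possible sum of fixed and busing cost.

Open {B}: assign each demand point to its cheapest open site.
  N1→B 3×2=6, N2→B 5×7=35, N3→B 19×3=57, N4→B 5×5=25, N5→B 13×7=91
  busing cost 214, fixed 79 → total 293.
Compare {B, C}: busing cost 189 + fixed 195 = 384.
Compare {A, B}: busing cost 204 + fixed 248 = 452.
Compare {C}: busing cost 396 + fixed 116 = 512.
All other subsets cost ≥ 384. Minimum total cost: 293.

293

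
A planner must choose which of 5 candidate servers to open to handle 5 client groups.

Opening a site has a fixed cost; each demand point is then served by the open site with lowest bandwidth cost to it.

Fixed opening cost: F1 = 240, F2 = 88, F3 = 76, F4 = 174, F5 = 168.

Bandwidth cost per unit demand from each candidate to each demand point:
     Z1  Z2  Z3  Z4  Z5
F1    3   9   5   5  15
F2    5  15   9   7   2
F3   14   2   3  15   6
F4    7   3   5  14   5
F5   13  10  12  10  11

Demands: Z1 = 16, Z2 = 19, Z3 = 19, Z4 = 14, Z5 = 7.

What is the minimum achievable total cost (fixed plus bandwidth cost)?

451

Open {F2, F3}: assign each demand point to its cheapest open site.
  Z1→F2 16×5=80, Z2→F3 19×2=38, Z3→F3 19×3=57, Z4→F2 14×7=98, Z5→F2 7×2=14
  bandwidth cost 287, fixed 164 → total 451.
Compare {F1, F3}: bandwidth cost 255 + fixed 316 = 571.
Compare {F2, F4}: bandwidth cost 344 + fixed 262 = 606.
Compare {F2, F3, F5}: bandwidth cost 287 + fixed 332 = 619.
All other subsets cost ≥ 571. Minimum total cost: 451.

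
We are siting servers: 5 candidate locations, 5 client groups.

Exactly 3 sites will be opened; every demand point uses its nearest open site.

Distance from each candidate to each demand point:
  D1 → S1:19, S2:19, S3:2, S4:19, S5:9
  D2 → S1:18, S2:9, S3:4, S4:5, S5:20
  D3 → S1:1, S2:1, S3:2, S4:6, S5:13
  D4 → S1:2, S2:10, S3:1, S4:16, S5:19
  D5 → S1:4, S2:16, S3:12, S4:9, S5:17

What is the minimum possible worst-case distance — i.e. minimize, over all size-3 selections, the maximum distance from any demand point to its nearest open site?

9

Open {D1, D2, D3}.
  Farthest demand point is S5 at distance 9 (to D1); all others are ≤ 9.
With {D1, D2, D4} the worst case is 9.
With {D1, D2, D5} the worst case is 9.
No size-3 selection achieves below 9.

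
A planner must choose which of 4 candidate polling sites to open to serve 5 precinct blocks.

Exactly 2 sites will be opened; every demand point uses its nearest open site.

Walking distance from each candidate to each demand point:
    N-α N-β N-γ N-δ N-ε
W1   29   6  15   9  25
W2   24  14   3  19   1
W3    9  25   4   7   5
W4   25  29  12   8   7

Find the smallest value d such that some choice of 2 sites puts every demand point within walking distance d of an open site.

9

Open {W1, W3}.
  Farthest demand point is N-α at walking distance 9 (to W3); all others are ≤ 9.
With {W2, W3} the worst case is 14.
With {W1, W2} the worst case is 24.
No size-2 selection achieves below 9.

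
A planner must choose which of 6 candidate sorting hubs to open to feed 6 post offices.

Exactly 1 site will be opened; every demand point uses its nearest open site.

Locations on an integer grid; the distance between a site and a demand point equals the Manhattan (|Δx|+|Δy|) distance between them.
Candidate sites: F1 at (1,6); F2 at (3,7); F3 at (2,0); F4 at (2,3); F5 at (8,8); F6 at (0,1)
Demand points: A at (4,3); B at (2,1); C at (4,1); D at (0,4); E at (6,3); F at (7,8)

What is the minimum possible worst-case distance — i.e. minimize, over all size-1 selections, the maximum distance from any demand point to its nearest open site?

Open {F2}.
  Farthest demand point is B at distance 7 (to F2); all others are ≤ 7.
With {F1} the worst case is 8.
With {F4} the worst case is 10.
No size-1 selection achieves below 7.

7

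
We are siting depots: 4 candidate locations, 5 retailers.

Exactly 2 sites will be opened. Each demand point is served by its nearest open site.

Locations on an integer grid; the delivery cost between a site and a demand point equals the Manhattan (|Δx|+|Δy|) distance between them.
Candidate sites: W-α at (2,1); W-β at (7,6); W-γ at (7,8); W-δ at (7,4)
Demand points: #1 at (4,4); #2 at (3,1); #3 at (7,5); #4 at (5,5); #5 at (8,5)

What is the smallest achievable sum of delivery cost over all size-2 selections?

Open {W-α, W-δ}.
  #1→W-δ 3, #2→W-α 1, #3→W-δ 1, #4→W-δ 3, #5→W-δ 2  ⇒ total 10.
Compare {W-α, W-β}: total 12.
Compare {W-β, W-δ}: total 16.
No size-2 selection does better; minimum is 10.

10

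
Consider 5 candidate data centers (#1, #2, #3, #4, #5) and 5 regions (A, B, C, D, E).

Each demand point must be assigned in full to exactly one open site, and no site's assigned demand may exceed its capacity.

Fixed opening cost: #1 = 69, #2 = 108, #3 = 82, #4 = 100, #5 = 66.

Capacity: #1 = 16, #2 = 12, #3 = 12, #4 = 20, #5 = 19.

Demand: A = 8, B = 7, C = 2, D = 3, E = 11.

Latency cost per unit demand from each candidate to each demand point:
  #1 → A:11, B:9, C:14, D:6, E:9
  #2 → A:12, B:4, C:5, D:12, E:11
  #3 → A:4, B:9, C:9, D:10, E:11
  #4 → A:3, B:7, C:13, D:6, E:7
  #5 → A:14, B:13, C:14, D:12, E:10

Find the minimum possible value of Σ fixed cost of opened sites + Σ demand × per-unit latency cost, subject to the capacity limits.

Open {#1, #4}; cheapest assignment that respects the capacities:
  #1 (cap 16, load 12): B, C, D — cost 7×9 + 2×14 + 3×6 = 109
  #4 (cap 20, load 19): A, E — cost 8×3 + 11×7 = 101
  Shipping 210, fixed 169 → total 379.
  Any other capacity-feasible assignment to {#1, #4} ships for at least 210.
Compare {#2, #4}: its best feasible assignment gives total 383.
Compare {#4, #5}: its best feasible assignment gives total 393.
Every other set of open sites that can feasibly serve all demand totals ≥ 383 even under its best assignment. Minimum: 379.

379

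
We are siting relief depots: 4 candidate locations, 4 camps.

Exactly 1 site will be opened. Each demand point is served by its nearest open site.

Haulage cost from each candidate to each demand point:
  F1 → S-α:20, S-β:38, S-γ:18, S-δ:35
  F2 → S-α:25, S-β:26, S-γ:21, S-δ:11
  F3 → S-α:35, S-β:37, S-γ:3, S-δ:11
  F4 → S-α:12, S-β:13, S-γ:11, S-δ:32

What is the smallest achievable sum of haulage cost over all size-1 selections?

Open {F4}.
  S-α→F4 12, S-β→F4 13, S-γ→F4 11, S-δ→F4 32  ⇒ total 68.
Compare {F2}: total 83.
Compare {F3}: total 86.
No size-1 selection does better; minimum is 68.

68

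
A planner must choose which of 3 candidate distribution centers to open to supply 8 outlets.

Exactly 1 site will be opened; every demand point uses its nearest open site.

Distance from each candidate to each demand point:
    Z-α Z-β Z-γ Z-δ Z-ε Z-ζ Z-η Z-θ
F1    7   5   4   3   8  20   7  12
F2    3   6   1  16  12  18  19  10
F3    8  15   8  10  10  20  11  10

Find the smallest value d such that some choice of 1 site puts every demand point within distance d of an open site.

19

Open {F2}.
  Farthest demand point is Z-η at distance 19 (to F2); all others are ≤ 19.
With {F1} the worst case is 20.
With {F3} the worst case is 20.
No size-1 selection achieves below 19.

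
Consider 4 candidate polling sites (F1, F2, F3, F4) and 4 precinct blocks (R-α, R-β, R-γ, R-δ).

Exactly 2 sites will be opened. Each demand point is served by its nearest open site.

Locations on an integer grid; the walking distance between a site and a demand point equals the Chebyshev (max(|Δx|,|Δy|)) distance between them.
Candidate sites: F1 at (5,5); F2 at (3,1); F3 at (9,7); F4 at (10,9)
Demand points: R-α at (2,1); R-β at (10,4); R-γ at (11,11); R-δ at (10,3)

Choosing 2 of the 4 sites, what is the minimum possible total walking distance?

12

Open {F2, F3}.
  R-α→F2 1, R-β→F3 3, R-γ→F3 4, R-δ→F3 4  ⇒ total 12.
Compare {F2, F4}: total 14.
Compare {F1, F3}: total 15.
No size-2 selection does better; minimum is 12.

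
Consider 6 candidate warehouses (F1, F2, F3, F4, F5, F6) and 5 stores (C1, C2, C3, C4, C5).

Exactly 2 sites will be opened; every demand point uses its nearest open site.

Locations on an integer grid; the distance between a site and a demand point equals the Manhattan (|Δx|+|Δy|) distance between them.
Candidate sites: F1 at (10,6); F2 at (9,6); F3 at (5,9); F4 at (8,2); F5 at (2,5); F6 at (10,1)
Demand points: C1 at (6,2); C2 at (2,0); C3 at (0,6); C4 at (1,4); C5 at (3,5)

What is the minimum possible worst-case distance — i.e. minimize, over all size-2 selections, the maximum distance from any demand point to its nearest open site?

Open {F4, F5}.
  Farthest demand point is C2 at distance 5 (to F5); all others are ≤ 5.
With {F5, F6} the worst case is 5.
With {F1, F5} the worst case is 7.
No size-2 selection achieves below 5.

5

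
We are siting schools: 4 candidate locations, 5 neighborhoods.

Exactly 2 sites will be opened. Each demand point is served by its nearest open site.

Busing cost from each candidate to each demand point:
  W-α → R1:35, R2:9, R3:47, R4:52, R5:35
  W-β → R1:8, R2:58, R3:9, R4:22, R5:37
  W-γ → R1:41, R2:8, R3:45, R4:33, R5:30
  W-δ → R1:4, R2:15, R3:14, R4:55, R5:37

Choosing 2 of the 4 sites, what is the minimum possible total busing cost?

Open {W-β, W-γ}.
  R1→W-β 8, R2→W-γ 8, R3→W-β 9, R4→W-β 22, R5→W-γ 30  ⇒ total 77.
Compare {W-α, W-β}: total 83.
Compare {W-β, W-δ}: total 87.
No size-2 selection does better; minimum is 77.

77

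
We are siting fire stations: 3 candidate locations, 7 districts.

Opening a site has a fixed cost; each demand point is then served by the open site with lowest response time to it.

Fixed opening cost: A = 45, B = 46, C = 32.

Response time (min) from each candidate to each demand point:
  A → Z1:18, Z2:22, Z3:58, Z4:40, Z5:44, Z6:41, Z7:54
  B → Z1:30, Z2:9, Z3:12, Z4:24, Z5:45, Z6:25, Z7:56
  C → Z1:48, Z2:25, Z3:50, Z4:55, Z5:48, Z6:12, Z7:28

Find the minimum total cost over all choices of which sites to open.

Open {B, C}: assign each demand point to its cheapest open site.
  Z1→B 30, Z2→B 9, Z3→B 12, Z4→B 24, Z5→B 45, Z6→C 12, Z7→C 28
  response time 160, fixed 78 → total 238.
Compare {B}: response time 201 + fixed 46 = 247.
Compare {A, B, C}: response time 147 + fixed 123 = 270.
Compare {A, B}: response time 186 + fixed 91 = 277.
All other subsets cost ≥ 247. Minimum total cost: 238.

238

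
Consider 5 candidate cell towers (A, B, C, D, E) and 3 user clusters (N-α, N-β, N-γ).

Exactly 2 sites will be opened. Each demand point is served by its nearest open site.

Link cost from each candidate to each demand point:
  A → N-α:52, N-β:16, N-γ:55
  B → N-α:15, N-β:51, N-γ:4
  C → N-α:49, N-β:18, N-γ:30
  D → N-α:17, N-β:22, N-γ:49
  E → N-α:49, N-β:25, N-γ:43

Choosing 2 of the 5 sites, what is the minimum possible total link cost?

35

Open {A, B}.
  N-α→B 15, N-β→A 16, N-γ→B 4  ⇒ total 35.
Compare {B, C}: total 37.
Compare {B, D}: total 41.
No size-2 selection does better; minimum is 35.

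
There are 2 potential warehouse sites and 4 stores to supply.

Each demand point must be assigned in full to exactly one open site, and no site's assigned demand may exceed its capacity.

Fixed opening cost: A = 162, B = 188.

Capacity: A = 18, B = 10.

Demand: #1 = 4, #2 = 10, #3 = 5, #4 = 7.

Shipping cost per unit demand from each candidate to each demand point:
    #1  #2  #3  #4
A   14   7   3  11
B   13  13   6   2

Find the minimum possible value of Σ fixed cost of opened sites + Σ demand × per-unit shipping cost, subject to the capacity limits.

579

Open {A, B}; cheapest assignment that respects the capacities:
  A (cap 18, load 17): #2, #4 — cost 10×7 + 7×11 = 147
  B (cap 10, load 9): #1, #3 — cost 4×13 + 5×6 = 82
  Shipping 229, fixed 350 → total 579.
  Any other capacity-feasible assignment to {A, B} ships for at least 229.
Total demand is 26 and no other set of sites has combined capacity ≥ 26, so {A, B} is the only feasible choice of open sites. Minimum: 579.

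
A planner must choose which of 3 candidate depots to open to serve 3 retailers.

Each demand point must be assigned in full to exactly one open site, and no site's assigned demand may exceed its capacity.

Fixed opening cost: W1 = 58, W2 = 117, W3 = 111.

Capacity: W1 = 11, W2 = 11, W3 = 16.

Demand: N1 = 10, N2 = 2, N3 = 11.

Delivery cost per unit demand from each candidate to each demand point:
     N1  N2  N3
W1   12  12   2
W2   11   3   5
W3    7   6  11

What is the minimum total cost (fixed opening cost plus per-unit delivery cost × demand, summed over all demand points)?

273

Open {W1, W3}; cheapest assignment that respects the capacities:
  W1 (cap 11, load 11): N3 — cost 11×2 = 22
  W3 (cap 16, load 12): N1, N2 — cost 10×7 + 2×6 = 82
  Shipping 104, fixed 169 → total 273.
  Any other capacity-feasible assignment to {W1, W3} ships for at least 104.
Compare {W2, W3}: its best feasible assignment gives total 365.
Compare {W1, W2, W3}: its best feasible assignment gives total 384.
Every other set of open sites that can feasibly serve all demand totals ≥ 365 even under its best assignment. Minimum: 273.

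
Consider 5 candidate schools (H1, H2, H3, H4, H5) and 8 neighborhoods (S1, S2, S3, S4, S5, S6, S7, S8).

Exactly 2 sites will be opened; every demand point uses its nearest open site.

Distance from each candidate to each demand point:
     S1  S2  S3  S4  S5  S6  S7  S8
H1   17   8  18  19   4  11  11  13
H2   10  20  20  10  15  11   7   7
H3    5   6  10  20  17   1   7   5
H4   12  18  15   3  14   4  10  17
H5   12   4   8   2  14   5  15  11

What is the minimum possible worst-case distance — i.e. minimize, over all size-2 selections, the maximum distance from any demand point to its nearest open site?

12

Open {H1, H5}.
  Farthest demand point is S1 at distance 12 (to H5); all others are ≤ 12.
With {H2, H5} the worst case is 14.
With {H3, H4} the worst case is 14.
No size-2 selection achieves below 12.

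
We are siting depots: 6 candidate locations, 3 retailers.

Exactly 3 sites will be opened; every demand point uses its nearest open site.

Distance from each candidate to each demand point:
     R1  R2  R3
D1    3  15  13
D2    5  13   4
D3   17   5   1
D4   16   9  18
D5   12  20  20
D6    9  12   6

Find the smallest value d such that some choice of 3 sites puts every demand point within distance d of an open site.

5

Open {D1, D2, D3}.
  Farthest demand point is R2 at distance 5 (to D3); all others are ≤ 5.
With {D1, D3, D4} the worst case is 5.
With {D1, D3, D5} the worst case is 5.
No size-3 selection achieves below 5.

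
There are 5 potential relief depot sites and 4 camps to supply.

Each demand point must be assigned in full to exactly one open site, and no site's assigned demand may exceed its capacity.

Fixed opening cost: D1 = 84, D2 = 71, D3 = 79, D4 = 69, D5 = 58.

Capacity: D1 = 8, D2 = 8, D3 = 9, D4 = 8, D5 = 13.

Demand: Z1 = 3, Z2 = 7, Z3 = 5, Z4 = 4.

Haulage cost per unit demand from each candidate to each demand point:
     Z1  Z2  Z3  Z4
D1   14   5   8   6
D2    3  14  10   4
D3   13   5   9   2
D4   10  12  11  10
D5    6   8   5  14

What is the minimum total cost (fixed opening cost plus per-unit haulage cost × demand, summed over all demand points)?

235

Open {D2, D5}; cheapest assignment that respects the capacities:
  D2 (cap 8, load 7): Z1, Z4 — cost 3×3 + 4×4 = 25
  D5 (cap 13, load 12): Z2, Z3 — cost 7×8 + 5×5 = 81
  Shipping 106, fixed 129 → total 235.
  Any other capacity-feasible assignment to {D2, D5} ships for at least 106.
Compare {D3, D5}: its best feasible assignment gives total 264.
Compare {D1, D5}: its best feasible assignment gives total 276.
Every other set of open sites that can feasibly serve all demand totals ≥ 264 even under its best assignment. Minimum: 235.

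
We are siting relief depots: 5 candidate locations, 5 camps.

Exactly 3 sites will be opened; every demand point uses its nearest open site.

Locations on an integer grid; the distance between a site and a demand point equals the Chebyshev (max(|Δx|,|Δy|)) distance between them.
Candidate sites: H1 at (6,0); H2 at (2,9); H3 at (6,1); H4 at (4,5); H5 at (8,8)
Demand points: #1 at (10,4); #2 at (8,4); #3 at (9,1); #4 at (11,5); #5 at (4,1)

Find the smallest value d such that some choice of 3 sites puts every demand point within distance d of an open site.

Open {H1, H2, H5}.
  Farthest demand point is #1 at distance 4 (to H1); all others are ≤ 4.
With {H1, H3, H5} the worst case is 4.
With {H1, H4, H5} the worst case is 4.
No size-3 selection achieves below 4.

4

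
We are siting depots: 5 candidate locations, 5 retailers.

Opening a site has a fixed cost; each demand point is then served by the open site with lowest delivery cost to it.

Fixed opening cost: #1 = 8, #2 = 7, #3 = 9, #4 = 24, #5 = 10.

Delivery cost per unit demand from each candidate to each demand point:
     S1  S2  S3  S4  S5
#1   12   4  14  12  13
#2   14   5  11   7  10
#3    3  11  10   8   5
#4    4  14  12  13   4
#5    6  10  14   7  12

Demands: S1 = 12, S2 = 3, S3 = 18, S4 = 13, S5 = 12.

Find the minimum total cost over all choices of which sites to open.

398

Open {#2, #3}: assign each demand point to its cheapest open site.
  S1→#3 12×3=36, S2→#2 3×5=15, S3→#3 18×10=180, S4→#2 13×7=91, S5→#3 12×5=60
  delivery cost 382, fixed 16 → total 398.
Compare {#1, #2, #3}: delivery cost 379 + fixed 24 = 403.
Compare {#1, #3, #5}: delivery cost 379 + fixed 27 = 406.
Compare {#2, #3, #5}: delivery cost 382 + fixed 26 = 408.
All other subsets cost ≥ 403. Minimum total cost: 398.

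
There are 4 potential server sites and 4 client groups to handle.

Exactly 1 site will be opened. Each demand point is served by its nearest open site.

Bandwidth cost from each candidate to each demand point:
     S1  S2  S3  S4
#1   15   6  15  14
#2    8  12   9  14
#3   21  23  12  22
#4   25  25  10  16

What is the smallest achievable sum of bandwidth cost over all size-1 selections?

Open {#2}.
  S1→#2 8, S2→#2 12, S3→#2 9, S4→#2 14  ⇒ total 43.
Compare {#1}: total 50.
Compare {#4}: total 76.
No size-1 selection does better; minimum is 43.

43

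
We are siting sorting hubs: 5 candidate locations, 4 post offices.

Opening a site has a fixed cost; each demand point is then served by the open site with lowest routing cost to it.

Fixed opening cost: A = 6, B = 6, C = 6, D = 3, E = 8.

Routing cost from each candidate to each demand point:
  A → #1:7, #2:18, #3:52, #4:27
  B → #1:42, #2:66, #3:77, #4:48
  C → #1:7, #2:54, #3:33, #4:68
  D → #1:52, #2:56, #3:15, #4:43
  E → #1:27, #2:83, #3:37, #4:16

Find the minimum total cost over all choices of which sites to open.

Open {A, D, E}: assign each demand point to its cheapest open site.
  #1→A 7, #2→A 18, #3→D 15, #4→E 16
  routing cost 56, fixed 17 → total 73.
Compare {A, D}: routing cost 67 + fixed 9 = 76.
Compare {A, B, D, E}: routing cost 56 + fixed 23 = 79.
Compare {A, C, D, E}: routing cost 56 + fixed 23 = 79.
All other subsets cost ≥ 76. Minimum total cost: 73.

73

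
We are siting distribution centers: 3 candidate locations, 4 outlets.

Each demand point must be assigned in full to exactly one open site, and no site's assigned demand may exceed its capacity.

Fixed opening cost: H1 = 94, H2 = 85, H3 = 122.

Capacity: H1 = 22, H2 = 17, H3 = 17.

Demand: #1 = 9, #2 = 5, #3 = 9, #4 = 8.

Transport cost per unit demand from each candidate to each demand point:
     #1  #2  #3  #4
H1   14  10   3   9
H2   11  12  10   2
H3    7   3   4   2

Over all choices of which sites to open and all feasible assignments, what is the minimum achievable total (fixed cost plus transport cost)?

371

Open {H1, H2}; cheapest assignment that respects the capacities:
  H1 (cap 22, load 14): #2, #3 — cost 5×10 + 9×3 = 77
  H2 (cap 17, load 17): #1, #4 — cost 9×11 + 8×2 = 115
  Shipping 192, fixed 179 → total 371.
  Any other capacity-feasible assignment to {H1, H2} ships for at least 192.
Compare {H1, H3}: its best feasible assignment gives total 372.
Compare {H2, H3}: its best feasible assignment gives total 373.
Every other set of open sites that can feasibly serve all demand totals ≥ 372 even under its best assignment. Minimum: 371.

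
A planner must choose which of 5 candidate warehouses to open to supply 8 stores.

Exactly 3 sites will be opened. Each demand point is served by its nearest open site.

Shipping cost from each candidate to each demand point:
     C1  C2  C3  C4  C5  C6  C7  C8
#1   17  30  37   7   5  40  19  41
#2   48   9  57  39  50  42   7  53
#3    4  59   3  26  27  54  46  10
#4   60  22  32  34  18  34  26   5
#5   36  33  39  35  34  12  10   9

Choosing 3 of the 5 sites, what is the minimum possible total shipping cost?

80

Open {#1, #3, #5}.
  C1→#3 4, C2→#1 30, C3→#3 3, C4→#1 7, C5→#1 5, C6→#5 12, C7→#5 10, C8→#5 9  ⇒ total 80.
Compare {#1, #2, #3}: total 85.
Compare {#2, #3, #5}: total 97.
No size-3 selection does better; minimum is 80.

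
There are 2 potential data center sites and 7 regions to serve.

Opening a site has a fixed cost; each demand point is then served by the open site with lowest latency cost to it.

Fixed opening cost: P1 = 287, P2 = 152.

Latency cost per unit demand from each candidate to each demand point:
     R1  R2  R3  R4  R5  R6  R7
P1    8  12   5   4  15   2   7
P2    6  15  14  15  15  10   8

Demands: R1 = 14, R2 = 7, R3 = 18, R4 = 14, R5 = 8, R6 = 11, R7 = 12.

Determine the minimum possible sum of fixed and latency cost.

855

Open {P1}: assign each demand point to its cheapest open site.
  R1→P1 14×8=112, R2→P1 7×12=84, R3→P1 18×5=90, R4→P1 14×4=56, R5→P1 8×15=120, R6→P1 11×2=22, R7→P1 12×7=84
  latency cost 568, fixed 287 → total 855.
Compare {P1, P2}: latency cost 540 + fixed 439 = 979.
Compare {P2}: latency cost 977 + fixed 152 = 1129.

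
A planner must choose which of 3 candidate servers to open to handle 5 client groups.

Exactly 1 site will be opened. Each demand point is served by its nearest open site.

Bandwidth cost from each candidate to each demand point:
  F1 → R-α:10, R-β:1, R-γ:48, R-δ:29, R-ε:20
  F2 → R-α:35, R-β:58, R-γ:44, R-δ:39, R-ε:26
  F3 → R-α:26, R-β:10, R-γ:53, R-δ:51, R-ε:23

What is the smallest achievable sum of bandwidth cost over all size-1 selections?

Open {F1}.
  R-α→F1 10, R-β→F1 1, R-γ→F1 48, R-δ→F1 29, R-ε→F1 20  ⇒ total 108.
Compare {F3}: total 163.
Compare {F2}: total 202.

108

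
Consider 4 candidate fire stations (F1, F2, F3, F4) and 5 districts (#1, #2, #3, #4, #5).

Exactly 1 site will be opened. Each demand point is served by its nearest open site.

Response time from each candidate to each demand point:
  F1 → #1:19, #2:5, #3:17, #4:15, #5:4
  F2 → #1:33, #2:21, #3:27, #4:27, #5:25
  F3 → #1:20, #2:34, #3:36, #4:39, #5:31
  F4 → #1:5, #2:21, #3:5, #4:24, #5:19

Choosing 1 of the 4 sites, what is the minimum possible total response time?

60

Open {F1}.
  #1→F1 19, #2→F1 5, #3→F1 17, #4→F1 15, #5→F1 4  ⇒ total 60.
Compare {F4}: total 74.
Compare {F2}: total 133.
No size-1 selection does better; minimum is 60.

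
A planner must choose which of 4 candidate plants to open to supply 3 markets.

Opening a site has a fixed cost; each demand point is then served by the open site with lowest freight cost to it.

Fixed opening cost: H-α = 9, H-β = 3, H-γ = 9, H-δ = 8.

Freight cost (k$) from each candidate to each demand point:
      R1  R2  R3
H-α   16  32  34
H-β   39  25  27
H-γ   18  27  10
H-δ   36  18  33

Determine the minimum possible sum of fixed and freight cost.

Open {H-γ, H-δ}: assign each demand point to its cheapest open site.
  R1→H-γ 18, R2→H-δ 18, R3→H-γ 10
  freight cost 46, fixed 17 → total 63.
Compare {H-γ}: freight cost 55 + fixed 9 = 64.
Compare {H-β, H-γ}: freight cost 53 + fixed 12 = 65.
Compare {H-β, H-γ, H-δ}: freight cost 46 + fixed 20 = 66.
All other subsets cost ≥ 64. Minimum total cost: 63.

63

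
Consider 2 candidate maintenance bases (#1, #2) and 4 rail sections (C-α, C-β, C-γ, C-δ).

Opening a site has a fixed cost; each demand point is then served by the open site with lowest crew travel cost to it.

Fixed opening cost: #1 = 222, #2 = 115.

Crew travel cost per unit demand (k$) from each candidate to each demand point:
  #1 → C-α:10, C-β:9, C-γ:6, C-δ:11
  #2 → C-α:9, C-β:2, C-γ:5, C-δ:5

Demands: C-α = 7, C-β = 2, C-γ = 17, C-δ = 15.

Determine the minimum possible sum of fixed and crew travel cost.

Open {#2}: assign each demand point to its cheapest open site.
  C-α→#2 7×9=63, C-β→#2 2×2=4, C-γ→#2 17×5=85, C-δ→#2 15×5=75
  crew travel cost 227, fixed 115 → total 342.
Compare {#1, #2}: crew travel cost 227 + fixed 337 = 564.
Compare {#1}: crew travel cost 355 + fixed 222 = 577.

342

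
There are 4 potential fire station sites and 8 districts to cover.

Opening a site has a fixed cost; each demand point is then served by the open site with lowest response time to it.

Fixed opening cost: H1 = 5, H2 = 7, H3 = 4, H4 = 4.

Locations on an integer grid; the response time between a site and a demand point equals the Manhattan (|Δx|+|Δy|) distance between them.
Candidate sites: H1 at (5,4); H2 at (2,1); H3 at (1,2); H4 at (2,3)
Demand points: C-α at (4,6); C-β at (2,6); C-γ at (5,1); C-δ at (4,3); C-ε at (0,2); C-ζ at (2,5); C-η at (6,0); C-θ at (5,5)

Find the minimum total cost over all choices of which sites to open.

Open {H1, H4}: assign each demand point to its cheapest open site.
  C-α→H1 3, C-β→H4 3, C-γ→H1 3, C-δ→H1 2, C-ε→H4 3, C-ζ→H4 2, C-η→H1 5, C-θ→H1 1
  response time 22, fixed 9 → total 31.
Compare {H1, H3}: response time 24 + fixed 9 = 33.
Compare {H1, H3, H4}: response time 20 + fixed 13 = 33.
Compare {H1}: response time 30 + fixed 5 = 35.
All other subsets cost ≥ 33. Minimum total cost: 31.

31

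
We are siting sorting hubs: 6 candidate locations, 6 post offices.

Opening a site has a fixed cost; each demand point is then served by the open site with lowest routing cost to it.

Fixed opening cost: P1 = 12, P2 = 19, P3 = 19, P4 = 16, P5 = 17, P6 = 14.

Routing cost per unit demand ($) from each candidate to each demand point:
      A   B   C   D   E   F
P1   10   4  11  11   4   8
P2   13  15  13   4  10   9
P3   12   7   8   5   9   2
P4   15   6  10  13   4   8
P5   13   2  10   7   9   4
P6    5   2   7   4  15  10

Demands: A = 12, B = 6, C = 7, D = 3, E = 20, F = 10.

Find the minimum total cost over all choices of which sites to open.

Open {P1, P3, P6}: assign each demand point to its cheapest open site.
  A→P6 12×5=60, B→P6 6×2=12, C→P6 7×7=49, D→P6 3×4=12, E→P1 20×4=80, F→P3 10×2=20
  routing cost 233, fixed 45 → total 278.
Compare {P3, P4, P6}: routing cost 233 + fixed 49 = 282.
Compare {P1, P3, P4, P6}: routing cost 233 + fixed 61 = 294.
Compare {P1, P3, P5, P6}: routing cost 233 + fixed 62 = 295.
All other subsets cost ≥ 282. Minimum total cost: 278.

278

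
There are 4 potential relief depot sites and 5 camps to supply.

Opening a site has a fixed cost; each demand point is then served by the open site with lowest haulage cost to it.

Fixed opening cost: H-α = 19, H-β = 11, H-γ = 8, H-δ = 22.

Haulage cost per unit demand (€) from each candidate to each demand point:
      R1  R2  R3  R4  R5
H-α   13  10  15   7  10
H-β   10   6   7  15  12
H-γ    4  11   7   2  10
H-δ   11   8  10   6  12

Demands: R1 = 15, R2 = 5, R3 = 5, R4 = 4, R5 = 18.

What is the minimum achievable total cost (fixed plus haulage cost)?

Open {H-β, H-γ}: assign each demand point to its cheapest open site.
  R1→H-γ 15×4=60, R2→H-β 5×6=30, R3→H-β 5×7=35, R4→H-γ 4×2=8, R5→H-γ 18×10=180
  haulage cost 313, fixed 19 → total 332.
Compare {H-γ}: haulage cost 338 + fixed 8 = 346.
Compare {H-α, H-β, H-γ}: haulage cost 313 + fixed 38 = 351.
Compare {H-γ, H-δ}: haulage cost 323 + fixed 30 = 353.
All other subsets cost ≥ 346. Minimum total cost: 332.

332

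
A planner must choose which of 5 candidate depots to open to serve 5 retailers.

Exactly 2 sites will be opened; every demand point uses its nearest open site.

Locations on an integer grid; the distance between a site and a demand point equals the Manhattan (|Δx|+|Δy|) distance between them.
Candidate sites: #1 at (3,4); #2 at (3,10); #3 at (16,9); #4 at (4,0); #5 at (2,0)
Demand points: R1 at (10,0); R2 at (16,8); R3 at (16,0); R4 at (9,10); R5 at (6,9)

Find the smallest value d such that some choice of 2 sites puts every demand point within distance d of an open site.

Open {#3, #4}.
  Farthest demand point is R5 at distance 10 (to #3); all others are ≤ 10.
With {#3, #5} the worst case is 10.
With {#1, #3} the worst case is 11.
No size-2 selection achieves below 10.

10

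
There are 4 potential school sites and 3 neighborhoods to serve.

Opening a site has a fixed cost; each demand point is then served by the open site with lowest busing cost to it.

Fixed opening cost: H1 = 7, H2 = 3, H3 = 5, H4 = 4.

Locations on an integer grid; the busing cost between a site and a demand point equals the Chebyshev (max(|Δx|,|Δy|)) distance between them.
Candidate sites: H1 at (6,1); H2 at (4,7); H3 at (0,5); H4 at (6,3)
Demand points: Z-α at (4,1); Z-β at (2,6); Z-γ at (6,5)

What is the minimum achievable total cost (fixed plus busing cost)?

Open {H4}: assign each demand point to its cheapest open site.
  Z-α→H4 2, Z-β→H4 4, Z-γ→H4 2
  busing cost 8, fixed 4 → total 12.
Compare {H2}: busing cost 10 + fixed 3 = 13.
Compare {H2, H4}: busing cost 6 + fixed 7 = 13.
Compare {H3, H4}: busing cost 6 + fixed 9 = 15.
All other subsets cost ≥ 13. Minimum total cost: 12.

12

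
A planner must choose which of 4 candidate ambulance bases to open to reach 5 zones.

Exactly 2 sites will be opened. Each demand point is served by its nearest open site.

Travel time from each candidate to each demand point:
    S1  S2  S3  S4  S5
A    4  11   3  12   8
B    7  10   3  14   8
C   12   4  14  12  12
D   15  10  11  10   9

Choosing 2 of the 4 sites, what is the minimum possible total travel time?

Open {A, C}.
  S1→A 4, S2→C 4, S3→A 3, S4→A 12, S5→A 8  ⇒ total 31.
Compare {B, C}: total 34.
Compare {A, D}: total 35.
No size-2 selection does better; minimum is 31.

31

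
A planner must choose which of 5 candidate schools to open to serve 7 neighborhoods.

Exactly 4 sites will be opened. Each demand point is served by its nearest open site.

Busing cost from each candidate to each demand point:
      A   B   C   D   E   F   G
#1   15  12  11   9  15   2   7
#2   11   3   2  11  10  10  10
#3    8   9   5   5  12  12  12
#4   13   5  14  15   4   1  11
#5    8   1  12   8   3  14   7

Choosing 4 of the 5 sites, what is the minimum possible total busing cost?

Open {#2, #3, #4, #5}.
  A→#3 8, B→#5 1, C→#2 2, D→#3 5, E→#5 3, F→#4 1, G→#5 7  ⇒ total 27.
Compare {#1, #2, #3, #5}: total 28.
Compare {#1, #2, #3, #4}: total 30.
No size-4 selection does better; minimum is 27.

27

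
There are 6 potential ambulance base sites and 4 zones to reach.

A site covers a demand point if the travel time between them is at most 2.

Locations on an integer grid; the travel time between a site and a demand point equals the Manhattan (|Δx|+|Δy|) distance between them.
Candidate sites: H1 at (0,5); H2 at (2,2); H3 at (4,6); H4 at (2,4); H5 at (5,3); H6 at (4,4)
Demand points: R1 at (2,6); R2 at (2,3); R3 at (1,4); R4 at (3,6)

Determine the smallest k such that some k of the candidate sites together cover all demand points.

2

Coverage sets (demand points within 2 of each site):
  H1: {R3}
  H2: {R2}
  H3: {R1, R4}
  H4: {R1, R2, R3}
  H5: {}
  H6: {}
No single site covers all 4 demand points.
But {H3, H4} covers everything, so the minimum is 2.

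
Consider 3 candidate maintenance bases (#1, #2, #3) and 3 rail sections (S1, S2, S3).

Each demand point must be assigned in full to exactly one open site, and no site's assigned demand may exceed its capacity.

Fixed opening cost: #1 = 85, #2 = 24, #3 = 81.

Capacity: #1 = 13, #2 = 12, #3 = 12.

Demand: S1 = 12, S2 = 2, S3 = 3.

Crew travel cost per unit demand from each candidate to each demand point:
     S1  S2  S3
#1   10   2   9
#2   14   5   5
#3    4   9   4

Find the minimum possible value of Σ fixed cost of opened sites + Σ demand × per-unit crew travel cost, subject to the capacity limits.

178

Open {#2, #3}; cheapest assignment that respects the capacities:
  #2 (cap 12, load 5): S2, S3 — cost 2×5 + 3×5 = 25
  #3 (cap 12, load 12): S1 — cost 12×4 = 48
  Shipping 73, fixed 105 → total 178.
  Any other capacity-feasible assignment to {#2, #3} ships for at least 73.
Compare {#1, #3}: its best feasible assignment gives total 245.
Compare {#1, #2}: its best feasible assignment gives total 254.
Every other set of open sites that can feasibly serve all demand totals ≥ 245 even under its best assignment. Minimum: 178.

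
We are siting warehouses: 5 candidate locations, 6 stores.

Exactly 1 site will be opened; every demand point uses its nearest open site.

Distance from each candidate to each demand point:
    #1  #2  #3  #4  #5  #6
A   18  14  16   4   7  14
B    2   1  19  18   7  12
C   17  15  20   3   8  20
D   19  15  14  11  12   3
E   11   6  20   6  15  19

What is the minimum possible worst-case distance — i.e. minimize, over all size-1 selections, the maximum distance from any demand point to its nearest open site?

Open {A}.
  Farthest demand point is #1 at distance 18 (to A); all others are ≤ 18.
With {B} the worst case is 19.
With {D} the worst case is 19.
No size-1 selection achieves below 18.

18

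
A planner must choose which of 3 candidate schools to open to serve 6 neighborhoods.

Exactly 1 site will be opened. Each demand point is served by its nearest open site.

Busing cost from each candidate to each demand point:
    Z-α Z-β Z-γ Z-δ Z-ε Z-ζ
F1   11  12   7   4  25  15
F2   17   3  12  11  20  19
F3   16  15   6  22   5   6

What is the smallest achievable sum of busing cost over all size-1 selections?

Open {F3}.
  Z-α→F3 16, Z-β→F3 15, Z-γ→F3 6, Z-δ→F3 22, Z-ε→F3 5, Z-ζ→F3 6  ⇒ total 70.
Compare {F1}: total 74.
Compare {F2}: total 82.

70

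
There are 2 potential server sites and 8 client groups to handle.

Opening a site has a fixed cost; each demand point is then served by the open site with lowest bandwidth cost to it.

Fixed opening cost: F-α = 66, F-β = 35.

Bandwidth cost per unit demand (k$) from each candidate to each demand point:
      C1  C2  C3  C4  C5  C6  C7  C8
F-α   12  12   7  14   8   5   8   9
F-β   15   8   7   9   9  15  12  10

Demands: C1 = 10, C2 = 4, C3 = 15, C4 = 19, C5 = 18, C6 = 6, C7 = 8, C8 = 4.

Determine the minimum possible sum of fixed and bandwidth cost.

Open {F-α, F-β}: assign each demand point to its cheapest open site.
  C1→F-α 10×12=120, C2→F-β 4×8=32, C3→F-α 15×7=105, C4→F-β 19×9=171, C5→F-α 18×8=144, C6→F-α 6×5=30, C7→F-α 8×8=64, C8→F-α 4×9=36
  bandwidth cost 702, fixed 101 → total 803.
Compare {F-α}: bandwidth cost 813 + fixed 66 = 879.
Compare {F-β}: bandwidth cost 846 + fixed 35 = 881.

803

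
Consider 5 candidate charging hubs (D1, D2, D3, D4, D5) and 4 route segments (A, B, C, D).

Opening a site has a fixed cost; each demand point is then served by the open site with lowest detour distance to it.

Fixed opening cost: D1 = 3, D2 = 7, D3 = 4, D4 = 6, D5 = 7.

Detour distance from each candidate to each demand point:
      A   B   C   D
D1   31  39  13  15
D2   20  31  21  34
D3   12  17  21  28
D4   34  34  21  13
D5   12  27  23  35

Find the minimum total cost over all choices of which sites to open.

64

Open {D1, D3}: assign each demand point to its cheapest open site.
  A→D3 12, B→D3 17, C→D1 13, D→D1 15
  detour distance 57, fixed 7 → total 64.
Compare {D1, D3, D4}: detour distance 55 + fixed 13 = 68.
Compare {D1, D2, D3}: detour distance 57 + fixed 14 = 71.
Compare {D1, D3, D5}: detour distance 57 + fixed 14 = 71.
All other subsets cost ≥ 68. Minimum total cost: 64.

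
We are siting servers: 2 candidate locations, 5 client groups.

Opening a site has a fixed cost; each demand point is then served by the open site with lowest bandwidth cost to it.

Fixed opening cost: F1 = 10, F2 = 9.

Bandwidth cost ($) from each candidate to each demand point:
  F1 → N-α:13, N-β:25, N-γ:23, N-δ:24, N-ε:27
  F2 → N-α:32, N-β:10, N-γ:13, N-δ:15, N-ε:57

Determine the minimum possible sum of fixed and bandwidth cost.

Open {F1, F2}: assign each demand point to its cheapest open site.
  N-α→F1 13, N-β→F2 10, N-γ→F2 13, N-δ→F2 15, N-ε→F1 27
  bandwidth cost 78, fixed 19 → total 97.
Compare {F1}: bandwidth cost 112 + fixed 10 = 122.
Compare {F2}: bandwidth cost 127 + fixed 9 = 136.

97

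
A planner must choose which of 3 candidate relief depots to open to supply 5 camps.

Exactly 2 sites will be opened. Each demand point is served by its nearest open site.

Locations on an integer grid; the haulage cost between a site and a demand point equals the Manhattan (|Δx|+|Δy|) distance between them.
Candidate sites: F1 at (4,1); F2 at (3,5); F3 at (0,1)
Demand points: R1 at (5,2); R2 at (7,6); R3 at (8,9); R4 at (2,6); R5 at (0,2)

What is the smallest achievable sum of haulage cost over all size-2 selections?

22

Open {F2, F3}.
  R1→F2 5, R2→F2 5, R3→F2 9, R4→F2 2, R5→F3 1  ⇒ total 22.
Compare {F1, F2}: total 23.
Compare {F1, F3}: total 30.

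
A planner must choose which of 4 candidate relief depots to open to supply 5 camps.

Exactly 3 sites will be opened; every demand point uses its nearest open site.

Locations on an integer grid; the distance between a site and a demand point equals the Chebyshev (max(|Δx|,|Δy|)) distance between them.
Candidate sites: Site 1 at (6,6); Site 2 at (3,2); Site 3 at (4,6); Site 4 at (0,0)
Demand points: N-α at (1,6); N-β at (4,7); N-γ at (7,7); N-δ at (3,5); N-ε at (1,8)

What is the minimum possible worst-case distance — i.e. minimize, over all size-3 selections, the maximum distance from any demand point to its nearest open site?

Open {Site 1, Site 2, Site 3}.
  Farthest demand point is N-α at distance 3 (to Site 3); all others are ≤ 3.
With {Site 1, Site 3, Site 4} the worst case is 3.
With {Site 2, Site 3, Site 4} the worst case is 3.
No size-3 selection achieves below 3.

3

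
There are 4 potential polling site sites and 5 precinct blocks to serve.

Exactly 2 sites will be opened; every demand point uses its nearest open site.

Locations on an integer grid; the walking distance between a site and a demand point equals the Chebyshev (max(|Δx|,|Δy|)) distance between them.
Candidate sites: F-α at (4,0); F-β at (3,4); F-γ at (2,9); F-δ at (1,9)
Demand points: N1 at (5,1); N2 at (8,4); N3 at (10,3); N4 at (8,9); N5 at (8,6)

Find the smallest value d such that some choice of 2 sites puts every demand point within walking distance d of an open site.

6

Open {F-α, F-β}.
  Farthest demand point is N3 at walking distance 6 (to F-α); all others are ≤ 6.
With {F-α, F-γ} the worst case is 6.
With {F-α, F-δ} the worst case is 7.
No size-2 selection achieves below 6.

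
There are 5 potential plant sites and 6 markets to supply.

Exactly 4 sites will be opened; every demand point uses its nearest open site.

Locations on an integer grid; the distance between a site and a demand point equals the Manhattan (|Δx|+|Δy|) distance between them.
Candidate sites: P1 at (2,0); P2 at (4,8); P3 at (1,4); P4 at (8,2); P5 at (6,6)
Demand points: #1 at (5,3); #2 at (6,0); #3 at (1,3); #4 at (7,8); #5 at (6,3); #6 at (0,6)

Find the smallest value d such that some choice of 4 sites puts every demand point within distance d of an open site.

4

Open {P1, P2, P3, P4}.
  Farthest demand point is #1 at distance 4 (to P4); all others are ≤ 4.
With {P1, P2, P3, P5} the worst case is 4.
With {P1, P3, P4, P5} the worst case is 4.
No size-4 selection achieves below 4.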